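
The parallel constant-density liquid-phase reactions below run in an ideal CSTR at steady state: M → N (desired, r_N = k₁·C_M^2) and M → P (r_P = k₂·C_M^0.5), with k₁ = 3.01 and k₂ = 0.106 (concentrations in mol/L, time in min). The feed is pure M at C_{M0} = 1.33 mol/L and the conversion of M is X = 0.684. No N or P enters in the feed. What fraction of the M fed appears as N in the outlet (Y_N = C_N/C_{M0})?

Exit C_M = C_{M0}(1−X) = 1.33×0.316 = 0.4203 mol/L.
A CSTR operates uniformly at the exit composition, giving r_N = 0.5317 and r_P = 0.06872 (each k·C_M^n at C_M = 0.4203).
Fraction of consumed M going to N: r_N/(r_N+r_P) = 0.8855.
C_N = 0.8855·C_{M0}·X = 0.8855×1.33×0.684 = 0.806 mol/L; Y_N = C_N/C_{M0} = 0.606.

0.606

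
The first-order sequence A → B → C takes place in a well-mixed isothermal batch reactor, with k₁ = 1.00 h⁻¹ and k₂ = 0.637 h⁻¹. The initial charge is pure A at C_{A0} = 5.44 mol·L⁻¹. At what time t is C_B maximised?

1.24 h

For first-order series the maximum of C_B occurs at t_opt = ln(k₂/k₁)/(k₂−k₁).
= ln(0.637/1.00)/(0.637−1.00) = ln(0.6370)/-0.3630 = -0.4510/-0.3630 = 1.24 h.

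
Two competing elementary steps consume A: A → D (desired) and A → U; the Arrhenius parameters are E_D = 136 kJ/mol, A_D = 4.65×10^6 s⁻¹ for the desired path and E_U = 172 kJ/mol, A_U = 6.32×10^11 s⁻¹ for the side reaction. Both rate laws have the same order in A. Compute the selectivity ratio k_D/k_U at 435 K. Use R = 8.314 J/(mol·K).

0.155

k_D/k_U = (A_D/A_U)·exp[−(E_D−E_U)/(RT)] = (A_D/A_U)·exp[(E_U−E_D)/(RT)].
(E_U−E_D)/(RT) = (172−136)×10³/(8.314×435) = 36000/3617 = 9.954.
k_D/k_U = (4.65×10^6/6.32×10^11)·exp(9.954) = 7.358×10^-6 × 21039 = 0.155.
Since E_D < E_U, lowering the temperature improves selectivity toward D.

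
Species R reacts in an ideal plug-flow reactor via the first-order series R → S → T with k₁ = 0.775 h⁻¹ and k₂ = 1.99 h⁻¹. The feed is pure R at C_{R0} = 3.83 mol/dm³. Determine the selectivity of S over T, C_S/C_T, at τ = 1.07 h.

The intermediate concentration in a first-order A→B→C sequence is C_S = k₁C_{R0}(e^(−k₁τ) − e^(−k₂τ))/(k₂−k₁).
e^(−k₁τ) = e^(−0.775×1.07) = e^(−0.8293) = 0.4364; e^(−k₂τ) = e^(−2.129) = 0.1189.
C_S = 0.775×3.83/(1.99−0.775) × (0.4364−0.1189) = 2.443×0.3175 = 0.7755 mol/dm³.
C_R = C_{R0}e^(−k₁τ) = 1.671 mol/dm³, so C_T = C_{R0}−C_R−C_S = 1.383 mol/dm³; C_S/C_T = 0.561.

0.561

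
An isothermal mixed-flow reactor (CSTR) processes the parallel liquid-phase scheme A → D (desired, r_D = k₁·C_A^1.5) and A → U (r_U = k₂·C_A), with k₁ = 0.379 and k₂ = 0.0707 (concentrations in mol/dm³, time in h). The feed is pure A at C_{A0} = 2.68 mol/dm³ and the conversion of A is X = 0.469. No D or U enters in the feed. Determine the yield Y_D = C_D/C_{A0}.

0.406

Exit C_A = C_{A0}(1−X) = 2.68×0.531 = 1.423 mol/dm³.
A CSTR operates uniformly at the exit composition, giving r_D = 0.6434 and r_U = 0.1006 (each k·C_A^n at C_A = 1.423).
Fraction of consumed A going to D: r_D/(r_D+r_U) = 0.8648.
C_D = 0.8648·C_{A0}·X = 0.8648×2.68×0.469 = 1.09 mol/dm³; Y_D = C_D/C_{A0} = 0.406.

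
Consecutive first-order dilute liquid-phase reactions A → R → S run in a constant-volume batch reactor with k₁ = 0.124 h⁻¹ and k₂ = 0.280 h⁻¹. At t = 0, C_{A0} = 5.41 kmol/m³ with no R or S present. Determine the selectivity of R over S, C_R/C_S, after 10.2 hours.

0.332

The intermediate concentration in a first-order A→B→C sequence is C_R = k₁C_{A0}(e^(−k₁t) − e^(−k₂t))/(k₂−k₁).
e^(−k₁t) = e^(−0.124×10.2) = e^(−1.265) = 0.2823; e^(−k₂t) = e^(−2.856) = 0.05750.
C_R = 0.124×5.41/(0.280−0.124) × (0.2823−0.05750) = 4.300×0.2248 = 0.9667 kmol/m³.
C_A = C_{A0}e^(−k₁t) = 1.527 kmol/m³, so C_S = C_{A0}−C_A−C_R = 2.916 kmol/m³; C_R/C_S = 0.332.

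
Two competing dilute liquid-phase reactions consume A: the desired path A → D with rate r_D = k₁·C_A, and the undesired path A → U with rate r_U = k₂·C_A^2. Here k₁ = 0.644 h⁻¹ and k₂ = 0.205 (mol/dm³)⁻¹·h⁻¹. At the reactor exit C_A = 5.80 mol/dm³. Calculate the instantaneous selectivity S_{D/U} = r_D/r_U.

0.542

S_{D/U} = r_D/r_U = (k₁·C_A)/(k₂·C_A^2) = (k₁/k₂)·C_A⁻¹.
= (0.644×5.800) / (0.205×5.800^2) = 3.735/6.896 = 0.542.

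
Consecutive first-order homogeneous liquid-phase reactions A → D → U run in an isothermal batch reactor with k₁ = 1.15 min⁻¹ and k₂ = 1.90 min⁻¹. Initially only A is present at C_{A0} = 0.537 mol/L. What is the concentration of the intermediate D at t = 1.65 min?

Solving the coupled first-order balances gives C_D(t) = [k₁/(k₂−k₁)]·C_{A0}·(e^(−k₁t) − e^(−k₂t)).
e^(−k₁t) = e^(−1.15×1.65) = e^(−1.897) = 0.1499; e^(−k₂t) = e^(−3.135) = 0.04350.
C_D = 1.15×0.537/(1.90−1.15) × (0.1499−0.04350) = 0.8234×0.1064 = 0.08765 mol/L.

0.0876 mol/L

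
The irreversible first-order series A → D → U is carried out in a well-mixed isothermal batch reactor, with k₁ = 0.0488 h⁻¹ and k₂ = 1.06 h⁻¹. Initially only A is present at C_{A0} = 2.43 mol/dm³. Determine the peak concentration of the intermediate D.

For a first-order series the maximum intermediate yield is C_{D,max}/C_{A0} = (k₁/k₂)^[k₂/(k₂−k₁)].
= (0.0488/1.06)^(1.06/(1.06−0.0488)) = (0.04604)^(1.048) = 0.03968.
C_{D,max} = 0.03968×2.43 = 0.0964 mol/dm³.

0.0964 mol/dm³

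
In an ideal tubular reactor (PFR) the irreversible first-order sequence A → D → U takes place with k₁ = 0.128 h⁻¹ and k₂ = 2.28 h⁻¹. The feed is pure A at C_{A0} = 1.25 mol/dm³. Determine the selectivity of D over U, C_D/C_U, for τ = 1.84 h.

0.282

Solving the coupled first-order balances gives C_D(τ) = [k₁/(k₂−k₁)]·C_{A0}·(e^(−k₁τ) − e^(−k₂τ)).
e^(−k₁τ) = e^(−0.128×1.84) = e^(−0.2355) = 0.7902; e^(−k₂τ) = e^(−4.195) = 0.01507.
C_D = 0.128×1.25/(2.28−0.128) × (0.7902−0.01507) = 0.07435×0.7751 = 0.05763 mol/dm³.
C_A = C_{A0}e^(−k₁τ) = 0.9877 mol/dm³, so C_U = C_{A0}−C_A−C_D = 0.2047 mol/dm³; C_D/C_U = 0.282.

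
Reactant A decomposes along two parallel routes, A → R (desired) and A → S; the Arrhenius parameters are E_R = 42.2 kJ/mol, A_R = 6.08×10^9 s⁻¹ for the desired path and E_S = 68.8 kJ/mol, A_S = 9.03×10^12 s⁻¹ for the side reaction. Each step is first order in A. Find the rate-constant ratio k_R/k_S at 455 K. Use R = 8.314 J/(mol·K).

0.762

Since both paths have the same order in A, the concentration cancels and S_{R/S} = k_R/k_S = (A_R/A_S)·exp[(E_S−E_R)/(RT)].
(E_S−E_R)/(RT) = (68.8−42.2)×10³/(8.314×455) = 26600/3783 = 7.032.
k_R/k_S = (6.08×10^9/9.03×10^12)·exp(7.032) = 6.733×10^-4 × 1132 = 0.762.
Since E_R < E_S, lowering the temperature improves selectivity toward R.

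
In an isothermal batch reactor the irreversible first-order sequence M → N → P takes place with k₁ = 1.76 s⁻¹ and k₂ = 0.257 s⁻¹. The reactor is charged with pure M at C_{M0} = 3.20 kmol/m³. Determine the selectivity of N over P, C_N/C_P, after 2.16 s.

For first-order series with pure M initially, C_N(t) = k₁C_{M0}/(k₂−k₁)·(e^(−k₁t) − e^(−k₂t)).
e^(−k₁t) = e^(−1.76×2.16) = e^(−3.802) = 0.02234; e^(−k₂t) = e^(−0.5551) = 0.5740.
C_N = 1.76×3.20/(0.257−1.76) × (0.02234−0.5740) = (-3.747)×(-0.5517) = 2.067 kmol/m³.
C_M = C_{M0}e^(−k₁t) = 0.07147 kmol/m³, so C_P = C_{M0}−C_M−C_N = 1.061 kmol/m³; C_N/C_P = 1.95.

1.95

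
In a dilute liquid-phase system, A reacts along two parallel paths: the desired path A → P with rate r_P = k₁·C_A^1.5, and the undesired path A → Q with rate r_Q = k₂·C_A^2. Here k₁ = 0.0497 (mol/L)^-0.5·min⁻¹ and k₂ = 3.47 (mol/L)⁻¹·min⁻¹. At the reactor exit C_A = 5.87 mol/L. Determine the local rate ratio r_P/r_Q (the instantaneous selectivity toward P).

0.00591

S_{P/Q} = r_P/r_Q = (k₁·C_A^1.5)/(k₂·C_A^2) = (k₁/k₂)·C_A^-0.5.
= (0.0497×5.870^1.5) / (3.47×5.870^2) = 0.7068/119.6 = 0.00591.
The undesired path is higher order in A, so low C_A (CSTR or dilute feed) favours P.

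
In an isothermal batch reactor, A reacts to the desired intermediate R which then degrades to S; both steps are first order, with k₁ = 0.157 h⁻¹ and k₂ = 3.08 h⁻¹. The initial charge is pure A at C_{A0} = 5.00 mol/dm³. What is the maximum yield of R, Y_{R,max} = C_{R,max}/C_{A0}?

0.0434

Evaluating C_R at t_opt = ln(k₂/k₁)/(k₂−k₁) gives C_{R,max}/C_{A0} = (k₁/k₂)^[k₂/(k₂−k₁)].
= (0.157/3.08)^(3.08/(3.08−0.157)) = (0.05097)^(1.054) = 0.04344.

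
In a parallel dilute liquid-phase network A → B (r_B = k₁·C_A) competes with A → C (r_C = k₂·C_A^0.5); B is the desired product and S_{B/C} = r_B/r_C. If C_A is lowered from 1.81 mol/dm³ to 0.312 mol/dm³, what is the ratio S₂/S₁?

S_{B/C} = (k₁/k₂)·C_A^0.5, so S₂/S₁ = (C_{A,2}/C_{A,1})^0.5.
= (0.312/1.81)^0.5 = (0.1724)^0.5 = 0.415.
Selectivity toward B falls as C_A falls — high-concentration operation is favoured.

0.415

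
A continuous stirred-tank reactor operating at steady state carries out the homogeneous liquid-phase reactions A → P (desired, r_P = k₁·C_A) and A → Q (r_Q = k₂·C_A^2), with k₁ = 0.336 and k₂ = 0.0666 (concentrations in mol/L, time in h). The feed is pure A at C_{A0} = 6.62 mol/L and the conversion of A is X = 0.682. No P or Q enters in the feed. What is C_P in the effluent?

Exit C_A = C_{A0}(1−X) = 6.62×0.318 = 2.105 mol/L.
Rates in a CSTR are evaluated at the outlet concentration: r_P = 0.336×2.105 = 0.7073, r_Q = 0.0666×2.105^2 = 0.2952.
Fraction of consumed A going to P: r_P/(r_P+r_Q) = 0.7056.
C_P = 0.7056·C_{A0}·X = 0.7056×6.62×0.682 = 3.19 mol/L.

3.19 mol/L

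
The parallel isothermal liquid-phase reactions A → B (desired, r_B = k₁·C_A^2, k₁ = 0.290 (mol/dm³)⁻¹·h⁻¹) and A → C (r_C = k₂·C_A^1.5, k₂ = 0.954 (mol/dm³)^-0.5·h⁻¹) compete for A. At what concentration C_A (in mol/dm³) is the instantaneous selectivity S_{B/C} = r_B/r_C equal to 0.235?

S_{B/C} = (k₁/k₂)·C_A^0.5 ⇒ C_A = (S·k₂/k₁)^(2).
= (0.235×0.954/0.290)^(2) = (0.7731)^(2) = 0.598 mol/dm³.

0.598 mol/dm³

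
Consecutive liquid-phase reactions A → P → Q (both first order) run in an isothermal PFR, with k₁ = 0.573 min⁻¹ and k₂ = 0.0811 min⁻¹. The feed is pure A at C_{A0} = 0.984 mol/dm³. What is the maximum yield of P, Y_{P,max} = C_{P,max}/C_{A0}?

For a first-order series the maximum intermediate yield is C_{P,max}/C_{A0} = (k₁/k₂)^[k₂/(k₂−k₁)].
= (0.573/0.0811)^(0.0811/(0.0811−0.573)) = (7.065)^(-0.1649) = 0.7244.

0.724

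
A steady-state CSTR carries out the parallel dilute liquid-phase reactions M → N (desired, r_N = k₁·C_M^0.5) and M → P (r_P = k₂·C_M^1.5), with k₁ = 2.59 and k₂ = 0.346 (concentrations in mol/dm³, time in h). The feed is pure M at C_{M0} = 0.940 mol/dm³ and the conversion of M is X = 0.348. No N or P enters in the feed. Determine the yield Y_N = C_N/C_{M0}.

0.322

Exit C_M = C_{M0}(1−X) = 0.940×0.652 = 0.6129 mol/dm³.
In a CSTR the entire volume is at exit conditions, so r_N = 2.59×0.6129^0.5 = 2.028 and r_P = 0.346×0.6129^1.5 = 0.1660.
Fraction of consumed M going to N: r_N/(r_N+r_P) = 0.9243.
C_N = 0.9243·C_{M0}·X = 0.9243×0.940×0.348 = 0.302 mol/dm³; Y_N = C_N/C_{M0} = 0.322.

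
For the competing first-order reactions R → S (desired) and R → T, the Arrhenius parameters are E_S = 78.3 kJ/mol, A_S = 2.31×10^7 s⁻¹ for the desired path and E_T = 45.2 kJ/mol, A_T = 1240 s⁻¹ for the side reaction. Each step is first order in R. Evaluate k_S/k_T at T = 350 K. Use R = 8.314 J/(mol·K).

With equal orders, S_{S/T} = k_S/k_T = (A_S/A_T)·exp[(E_T−E_S)/(RT)].
(E_T−E_S)/(RT) = (45.2−78.3)×10³/(8.314×350) = -33100/2910 = -11.37.
k_S/k_T = (2.31×10^7/1240)·exp(-11.37) = 18629 × 1.148×10^-5 = 0.214.

0.214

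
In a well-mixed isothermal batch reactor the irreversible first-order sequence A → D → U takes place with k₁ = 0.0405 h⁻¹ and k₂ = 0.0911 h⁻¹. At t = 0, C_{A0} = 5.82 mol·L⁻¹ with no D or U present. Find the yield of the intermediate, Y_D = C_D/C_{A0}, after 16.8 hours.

Solving the coupled first-order balances gives C_D(t) = [k₁/(k₂−k₁)]·C_{A0}·(e^(−k₁t) − e^(−k₂t)).
e^(−k₁t) = e^(−0.0405×16.8) = e^(−0.6804) = 0.5064; e^(−k₂t) = e^(−1.530) = 0.2164.
C_D = 0.0405×5.82/(0.0911−0.0405) × (0.5064−0.2164) = 4.658×0.2900 = 1.351 mol·L⁻¹.
Y_D = C_D/C_{A0} = 1.351/5.82 = 0.232.

0.232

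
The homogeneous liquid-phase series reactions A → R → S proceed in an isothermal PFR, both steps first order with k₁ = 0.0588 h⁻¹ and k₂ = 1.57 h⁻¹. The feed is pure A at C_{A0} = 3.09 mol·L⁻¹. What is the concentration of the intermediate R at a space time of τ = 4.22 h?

The intermediate concentration in a first-order A→B→C sequence is C_R = k₁C_{A0}(e^(−k₁τ) − e^(−k₂τ))/(k₂−k₁).
e^(−k₁τ) = e^(−0.0588×4.22) = e^(−0.2481) = 0.7803; e^(−k₂τ) = e^(−6.625) = 0.001326.
C_R = 0.0588×3.09/(1.57−0.0588) × (0.7803−0.001326) = 0.1202×0.7789 = 0.09365 mol·L⁻¹.

0.0937 mol·L⁻¹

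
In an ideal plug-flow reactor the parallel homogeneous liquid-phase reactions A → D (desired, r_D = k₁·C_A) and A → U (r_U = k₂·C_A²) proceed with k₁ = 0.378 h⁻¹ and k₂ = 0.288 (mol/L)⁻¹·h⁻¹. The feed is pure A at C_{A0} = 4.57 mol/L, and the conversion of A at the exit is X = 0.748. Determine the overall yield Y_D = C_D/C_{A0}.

C_A = C_{A0}(1−X) = 1.152 mol/L.
Along a PFR/batch, dC_D/dC_A = −r_D/(r_D+r_U) = −k₁/(k₁+k₂·C_A).
Integrating from C_{A0} to C_A: C_D = (0.378/0.288)·ln[(0.378+0.288·4.57)/(0.378+0.288·1.15)] = 1.312·ln(1.694/0.7097) = 1.142 mol/L.
Y_D = C_D/C_{A0} = 1.142/4.57 = 0.250.

0.250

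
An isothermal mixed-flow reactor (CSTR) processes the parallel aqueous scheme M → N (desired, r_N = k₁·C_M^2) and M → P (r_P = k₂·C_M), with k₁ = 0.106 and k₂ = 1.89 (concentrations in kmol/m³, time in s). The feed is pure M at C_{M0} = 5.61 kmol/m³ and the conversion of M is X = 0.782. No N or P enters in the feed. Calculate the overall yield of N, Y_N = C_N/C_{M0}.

0.0502

Exit C_M = C_{M0}(1−X) = 5.61×0.218 = 1.223 kmol/m³.
A CSTR operates uniformly at the exit composition, giving r_N = 0.1585 and r_P = 2.311 (each k·C_M^n at C_M = 1.223).
Fraction of consumed M going to N: r_N/(r_N+r_P) = 0.06419.
C_N = 0.06419·C_{M0}·X = 0.06419×5.61×0.782 = 0.282 kmol/m³; Y_N = C_N/C_{M0} = 0.0502.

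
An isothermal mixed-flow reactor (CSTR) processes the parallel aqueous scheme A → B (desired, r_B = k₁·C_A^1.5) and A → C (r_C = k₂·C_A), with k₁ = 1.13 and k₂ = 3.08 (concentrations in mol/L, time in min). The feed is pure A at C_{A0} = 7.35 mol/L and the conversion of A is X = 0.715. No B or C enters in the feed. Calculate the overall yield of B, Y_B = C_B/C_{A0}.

Exit C_A = C_{A0}(1−X) = 7.35×0.285 = 2.095 mol/L.
In a CSTR the entire volume is at exit conditions, so r_B = 1.13×2.095^1.5 = 3.426 and r_C = 3.08×2.095 = 6.452.
Fraction of consumed A going to B: r_B/(r_B+r_C) = 0.3468.
C_B = 0.3468·C_{A0}·X = 0.3468×7.35×0.715 = 1.82 mol/L; Y_B = C_B/C_{A0} = 0.248.

0.248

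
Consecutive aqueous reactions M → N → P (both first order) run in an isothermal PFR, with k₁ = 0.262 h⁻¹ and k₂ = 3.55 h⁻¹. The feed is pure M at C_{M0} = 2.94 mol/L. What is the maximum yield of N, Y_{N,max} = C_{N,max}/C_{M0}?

For a first-order series the maximum intermediate yield is C_{N,max}/C_{M0} = (k₁/k₂)^[k₂/(k₂−k₁)].
= (0.262/3.55)^(3.55/(3.55−0.262)) = (0.07380)^(1.080) = 0.05996.

0.0600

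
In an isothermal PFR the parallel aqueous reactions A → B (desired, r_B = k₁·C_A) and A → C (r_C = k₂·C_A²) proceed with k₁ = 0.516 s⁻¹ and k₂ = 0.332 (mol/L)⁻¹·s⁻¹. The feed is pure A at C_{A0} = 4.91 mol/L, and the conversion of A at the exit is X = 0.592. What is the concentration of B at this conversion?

0.928 mol/L

C_A = C_{A0}(1−X) = 2.003 mol/L.
Along a PFR/batch, dC_B/dC_A = −r_B/(r_B+r_C) = −k₁/(k₁+k₂·C_A).
Integrating from C_{A0} to C_A: C_B = (0.516/0.332)·ln[(0.516+0.332·4.91)/(0.516+0.332·2.00)] = 1.554·ln(2.146/1.181) = 0.9282 mol/L.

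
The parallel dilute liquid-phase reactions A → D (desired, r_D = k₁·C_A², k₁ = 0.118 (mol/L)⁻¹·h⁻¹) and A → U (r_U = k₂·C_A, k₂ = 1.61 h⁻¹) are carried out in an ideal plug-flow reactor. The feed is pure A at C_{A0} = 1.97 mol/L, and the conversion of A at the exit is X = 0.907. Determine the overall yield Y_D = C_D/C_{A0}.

0.0653

C_A = C_{A0}(1−X) = 0.1832 mol/L.
Along a PFR/batch, dC_U/dC_A = −r_U/(r_D+r_U) = −k₂/(k₂+k₁·C_A).
Integrating from C_{A0} to C_A: C_U = (1.61/0.118)·ln[(1.61+0.118·1.97)/(1.61+0.118·0.183)] = 13.64·ln(1.842/1.632) = 1.658 mol/L.
Then C_D = (C_{A0}−C_A) − C_U = 1.787 − 1.658 = 0.1286 mol/L.
Y_D = C_D/C_{A0} = 0.1286/1.97 = 0.0653.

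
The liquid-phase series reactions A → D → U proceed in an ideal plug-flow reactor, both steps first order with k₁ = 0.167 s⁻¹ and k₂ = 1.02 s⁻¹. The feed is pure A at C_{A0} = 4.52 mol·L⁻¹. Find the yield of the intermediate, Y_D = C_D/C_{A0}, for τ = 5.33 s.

Solving the coupled first-order balances gives C_D(τ) = [k₁/(k₂−k₁)]·C_{A0}·(e^(−k₁τ) − e^(−k₂τ)).
e^(−k₁τ) = e^(−0.167×5.33) = e^(−0.8901) = 0.4106; e^(−k₂τ) = e^(−5.437) = 0.004354.
C_D = 0.167×4.52/(1.02−0.167) × (0.4106−0.004354) = 0.8849×0.4063 = 0.3595 mol·L⁻¹.
Y_D = C_D/C_{A0} = 0.3595/4.52 = 0.0795.

0.0795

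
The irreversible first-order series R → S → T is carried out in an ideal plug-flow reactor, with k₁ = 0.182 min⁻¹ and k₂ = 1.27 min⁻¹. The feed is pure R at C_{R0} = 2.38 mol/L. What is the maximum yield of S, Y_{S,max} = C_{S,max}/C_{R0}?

0.104

Evaluating C_S at τ_opt = ln(k₂/k₁)/(k₂−k₁) gives C_{S,max}/C_{R0} = (k₁/k₂)^[k₂/(k₂−k₁)].
= (0.182/1.27)^(1.27/(1.27−0.182)) = (0.1433)^(1.167) = 0.1035.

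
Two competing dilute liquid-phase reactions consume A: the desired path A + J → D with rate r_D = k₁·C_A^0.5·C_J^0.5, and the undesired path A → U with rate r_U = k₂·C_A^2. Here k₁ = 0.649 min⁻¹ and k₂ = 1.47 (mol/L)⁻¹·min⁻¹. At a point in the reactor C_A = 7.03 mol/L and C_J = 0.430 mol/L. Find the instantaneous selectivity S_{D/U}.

S_{D/U} = r_D/r_U = (k₁·C_A^0.5·C_J^0.5)/(k₂·C_A^2) = (k₁/k₂)·C_A^-1.5·C_J^0.5.
= (0.649×7.030^0.5×0.4300^0.5) / (1.47×7.030^2) = 1.128/72.65 = 0.0155.

0.0155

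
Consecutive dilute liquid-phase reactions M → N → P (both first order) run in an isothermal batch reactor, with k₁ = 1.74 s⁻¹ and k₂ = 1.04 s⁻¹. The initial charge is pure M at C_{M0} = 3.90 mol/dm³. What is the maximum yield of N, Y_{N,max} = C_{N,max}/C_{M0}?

For a first-order series the maximum intermediate yield is C_{N,max}/C_{M0} = (k₁/k₂)^[k₂/(k₂−k₁)].
= (1.74/1.04)^(1.04/(1.04−1.74)) = (1.673)^(-1.486) = 0.4655.

0.465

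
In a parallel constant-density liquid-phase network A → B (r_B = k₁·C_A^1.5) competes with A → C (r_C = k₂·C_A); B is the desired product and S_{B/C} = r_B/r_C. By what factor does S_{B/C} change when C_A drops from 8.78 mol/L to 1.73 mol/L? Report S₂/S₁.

0.444

S_{B/C} = (k₁/k₂)·C_A^0.5, so S₂/S₁ = (C_{A,2}/C_{A,1})^0.5.
= (1.73/8.78)^0.5 = (0.1970)^0.5 = 0.444.
Selectivity toward B falls as C_A falls — high-concentration operation is favoured.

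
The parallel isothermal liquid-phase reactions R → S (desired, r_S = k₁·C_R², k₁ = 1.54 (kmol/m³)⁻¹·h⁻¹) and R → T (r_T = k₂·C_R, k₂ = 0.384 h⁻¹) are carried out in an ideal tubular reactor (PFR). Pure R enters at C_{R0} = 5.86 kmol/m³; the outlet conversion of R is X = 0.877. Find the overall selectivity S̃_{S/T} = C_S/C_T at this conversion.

10.2

C_R = C_{R0}(1−X) = 0.7208 kmol/m³.
Along a PFR/batch, dC_T/dC_R = −r_T/(r_S+r_T) = −k₂/(k₂+k₁·C_R).
Integrating from C_{R0} to C_R: C_T = (0.384/1.54)·ln[(0.384+1.54·5.86)/(0.384+1.54·0.721)] = 0.2494·ln(9.408/1.494) = 0.4588 kmol/m³.
Then C_S = (C_{R0}−C_R) − C_T = 5.139 − 0.4588 = 4.680 kmol/m³.
S̃_{S/T} = C_S/C_T = 4.680/0.4588 = 10.2.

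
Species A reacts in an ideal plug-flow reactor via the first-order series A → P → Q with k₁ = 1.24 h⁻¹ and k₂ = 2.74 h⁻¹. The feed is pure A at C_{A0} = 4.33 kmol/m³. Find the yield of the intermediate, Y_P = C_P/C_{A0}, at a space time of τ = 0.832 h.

0.210

For first-order series with pure A initially, C_P(τ) = k₁C_{A0}/(k₂−k₁)·(e^(−k₁τ) − e^(−k₂τ)).
e^(−k₁τ) = e^(−1.24×0.832) = e^(−1.032) = 0.3564; e^(−k₂τ) = e^(−2.280) = 0.1023.
C_P = 1.24×4.33/(2.74−1.24) × (0.3564−0.1023) = 3.579×0.2541 = 0.9095 kmol/m³.
Y_P = C_P/C_{A0} = 0.9095/4.33 = 0.210.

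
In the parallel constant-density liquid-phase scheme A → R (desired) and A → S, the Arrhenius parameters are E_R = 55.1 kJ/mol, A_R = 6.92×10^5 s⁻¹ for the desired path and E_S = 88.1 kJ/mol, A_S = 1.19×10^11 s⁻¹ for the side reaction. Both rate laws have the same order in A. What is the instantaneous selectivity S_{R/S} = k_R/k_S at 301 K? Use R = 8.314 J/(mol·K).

With equal orders, S_{R/S} = k_R/k_S = (A_R/A_S)·exp[(E_S−E_R)/(RT)].
(E_S−E_R)/(RT) = (88.1−55.1)×10³/(8.314×301) = 33000/2503 = 13.19.
k_R/k_S = (6.92×10^5/1.19×10^11)·exp(13.19) = 5.815×10^-6 × 5.332×10^5 = 3.10.
Since E_R < E_S, lowering the temperature improves selectivity toward R.

3.10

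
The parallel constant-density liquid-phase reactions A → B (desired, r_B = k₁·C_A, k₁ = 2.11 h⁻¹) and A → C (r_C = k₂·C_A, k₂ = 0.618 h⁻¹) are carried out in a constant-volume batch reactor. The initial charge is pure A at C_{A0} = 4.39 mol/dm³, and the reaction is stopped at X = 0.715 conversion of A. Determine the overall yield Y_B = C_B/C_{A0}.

C_A = C_{A0}(1−X) = 1.251 mol/dm³.
Both paths are first order in A, so the instantaneous fraction to B is constant: dC_B/d(−C_A) = k₁/(k₁+k₂) = 0.7735.
C_B = 0.7735·(C_{A0}−C_A) = 0.7735×3.139 = 2.43 mol/dm³.
Y_B = C_B/C_{A0} = 2.428/4.39 = 0.553.

0.553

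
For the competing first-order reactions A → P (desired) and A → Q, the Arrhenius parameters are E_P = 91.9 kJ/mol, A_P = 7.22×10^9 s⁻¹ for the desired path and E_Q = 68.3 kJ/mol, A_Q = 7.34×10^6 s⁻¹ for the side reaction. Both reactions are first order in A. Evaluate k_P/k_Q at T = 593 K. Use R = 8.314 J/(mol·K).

With equal orders, S_{P/Q} = k_P/k_Q = (A_P/A_Q)·exp[(E_Q−E_P)/(RT)].
(E_Q−E_P)/(RT) = (68.3−91.9)×10³/(8.314×593) = -23600/4930 = -4.787.
k_P/k_Q = (7.22×10^9/7.34×10^6)·exp(-4.787) = 983.7 × 0.008339 = 8.20.
Since E_P > E_Q, raising the temperature improves selectivity toward P.

8.20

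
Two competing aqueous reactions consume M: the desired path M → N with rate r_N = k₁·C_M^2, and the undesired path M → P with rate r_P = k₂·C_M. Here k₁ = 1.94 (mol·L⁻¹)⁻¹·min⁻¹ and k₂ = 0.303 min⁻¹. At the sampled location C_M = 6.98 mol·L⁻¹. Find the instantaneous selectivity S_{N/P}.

S_{N/P} = r_N/r_P = (k₁·C_M^2)/(k₂·C_M) = (k₁/k₂)·C_M.
= (1.94×6.980^2) / (0.303×6.980) = 94.52/2.115 = 44.7.

44.7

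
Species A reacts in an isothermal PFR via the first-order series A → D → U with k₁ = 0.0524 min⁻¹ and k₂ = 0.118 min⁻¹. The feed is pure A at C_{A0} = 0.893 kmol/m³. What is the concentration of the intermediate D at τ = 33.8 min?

0.108 kmol/m³

Solving the coupled first-order balances gives C_D(τ) = [k₁/(k₂−k₁)]·C_{A0}·(e^(−k₁τ) − e^(−k₂τ)).
e^(−k₁τ) = e^(−0.0524×33.8) = e^(−1.771) = 0.1701; e^(−k₂τ) = e^(−3.988) = 0.01853.
C_D = 0.0524×0.893/(0.118−0.0524) × (0.1701−0.01853) = 0.7133×0.1516 = 0.1081 kmol/m³.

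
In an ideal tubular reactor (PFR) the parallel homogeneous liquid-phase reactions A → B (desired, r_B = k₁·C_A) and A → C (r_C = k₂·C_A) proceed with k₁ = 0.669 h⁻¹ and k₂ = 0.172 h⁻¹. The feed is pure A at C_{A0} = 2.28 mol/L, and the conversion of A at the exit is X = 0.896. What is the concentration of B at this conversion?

1.63 mol/L

C_A = C_{A0}(1−X) = 0.2371 mol/L.
Both paths are first order in A, so the instantaneous fraction to B is constant: dC_B/d(−C_A) = k₁/(k₁+k₂) = 0.7955.
C_B = 0.7955·(C_{A0}−C_A) = 0.7955×2.043 = 1.63 mol/L.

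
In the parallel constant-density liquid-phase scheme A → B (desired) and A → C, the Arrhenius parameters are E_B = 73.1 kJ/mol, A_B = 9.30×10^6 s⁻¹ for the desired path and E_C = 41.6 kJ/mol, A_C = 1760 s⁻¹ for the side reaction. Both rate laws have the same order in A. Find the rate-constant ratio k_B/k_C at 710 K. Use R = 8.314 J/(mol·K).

With equal orders, S_{B/C} = k_B/k_C = (A_B/A_C)·exp[(E_C−E_B)/(RT)].
(E_C−E_B)/(RT) = (41.6−73.1)×10³/(8.314×710) = -31500/5903 = -5.336.
k_B/k_C = (9.30×10^6/1760)·exp(-5.336) = 5284 × 0.004814 = 25.4.
Since E_B > E_C, raising the temperature improves selectivity toward B.

25.4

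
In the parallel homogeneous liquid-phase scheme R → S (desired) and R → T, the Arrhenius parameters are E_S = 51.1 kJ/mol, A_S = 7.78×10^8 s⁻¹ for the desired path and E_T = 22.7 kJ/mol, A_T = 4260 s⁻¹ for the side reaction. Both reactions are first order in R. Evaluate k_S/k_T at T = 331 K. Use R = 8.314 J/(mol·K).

6.02

Since both paths have the same order in R, the concentration cancels and S_{S/T} = k_S/k_T = (A_S/A_T)·exp[(E_T−E_S)/(RT)].
(E_T−E_S)/(RT) = (22.7−51.1)×10³/(8.314×331) = -28400/2752 = -10.32.
k_S/k_T = (7.78×10^8/4260)·exp(-10.32) = 1.826×10^5 × 3.297×10^-5 = 6.02.
Since E_S > E_T, raising the temperature improves selectivity toward S.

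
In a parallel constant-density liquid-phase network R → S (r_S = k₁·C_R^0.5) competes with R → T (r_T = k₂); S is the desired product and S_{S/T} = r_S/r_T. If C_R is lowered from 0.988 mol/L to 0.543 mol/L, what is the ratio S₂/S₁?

0.741

S_{S/T} = (k₁/k₂)·C_R^0.5, so S₂/S₁ = (C_{R,2}/C_{R,1})^0.5.
= (0.543/0.988)^0.5 = (0.5496)^0.5 = 0.741.
Selectivity toward S falls as C_R falls — high-concentration operation is favoured.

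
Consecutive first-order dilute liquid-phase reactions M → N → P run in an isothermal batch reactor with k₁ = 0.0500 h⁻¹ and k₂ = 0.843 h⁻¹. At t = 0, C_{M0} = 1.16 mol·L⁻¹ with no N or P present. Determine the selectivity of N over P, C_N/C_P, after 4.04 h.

0.370

Solving the coupled first-order balances gives C_N(t) = [k₁/(k₂−k₁)]·C_{M0}·(e^(−k₁t) − e^(−k₂t)).
e^(−k₁t) = e^(−0.0500×4.04) = e^(−0.2020) = 0.8171; e^(−k₂t) = e^(−3.406) = 0.03318.
C_N = 0.0500×1.16/(0.843−0.0500) × (0.8171−0.03318) = 0.07314×0.7839 = 0.05734 mol·L⁻¹.
C_M = C_{M0}e^(−k₁t) = 0.9478 mol·L⁻¹, so C_P = C_{M0}−C_M−C_N = 0.1548 mol·L⁻¹; C_N/C_P = 0.370.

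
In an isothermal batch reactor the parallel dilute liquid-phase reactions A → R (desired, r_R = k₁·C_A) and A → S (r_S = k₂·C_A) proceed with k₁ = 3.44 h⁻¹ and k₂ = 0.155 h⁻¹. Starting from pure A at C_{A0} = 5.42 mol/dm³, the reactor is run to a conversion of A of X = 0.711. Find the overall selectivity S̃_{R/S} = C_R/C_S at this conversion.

C_A = C_{A0}(1−X) = 1.566 mol/dm³.
Both paths are first order in A, so the instantaneous fraction to R is constant: dC_R/d(−C_A) = k₁/(k₁+k₂) = 0.9569.
C_R = 0.9569·(C_{A0}−C_A) = 0.9569×3.854 = 3.69 mol/dm³.
C_S = (C_{A0}−C_A)−C_R = 0.1662 mol/dm³; S̃_{R/S} = 3.687/0.1662 = 22.2.

22.2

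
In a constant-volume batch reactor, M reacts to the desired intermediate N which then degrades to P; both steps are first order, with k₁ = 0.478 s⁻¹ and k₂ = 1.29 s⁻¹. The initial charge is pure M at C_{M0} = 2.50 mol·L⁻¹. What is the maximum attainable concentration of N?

At the optimum, C_{N,max}/C_{M0} = (k₁/k₂)^[k₂/(k₂−k₁)].
= (0.478/1.29)^(1.29/(1.29−0.478)) = (0.3705)^(1.589) = 0.2066.
C_{N,max} = 0.2066×2.50 = 0.516 mol·L⁻¹.

0.516 mol·L⁻¹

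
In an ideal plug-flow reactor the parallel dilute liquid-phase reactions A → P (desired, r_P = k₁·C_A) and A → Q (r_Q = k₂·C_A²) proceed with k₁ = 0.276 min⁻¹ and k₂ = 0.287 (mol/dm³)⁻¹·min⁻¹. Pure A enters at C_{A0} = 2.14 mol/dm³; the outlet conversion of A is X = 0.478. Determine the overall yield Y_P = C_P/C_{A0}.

C_A = C_{A0}(1−X) = 1.117 mol/dm³.
Along a PFR/batch, dC_P/dC_A = −r_P/(r_P+r_Q) = −k₁/(k₁+k₂·C_A).
Integrating from C_{A0} to C_A: C_P = (0.276/0.287)·ln[(0.276+0.287·2.14)/(0.276+0.287·1.12)] = 0.9617·ln(0.8902/0.5966) = 0.3848 mol/dm³.
Y_P = C_P/C_{A0} = 0.3848/2.14 = 0.180.

0.180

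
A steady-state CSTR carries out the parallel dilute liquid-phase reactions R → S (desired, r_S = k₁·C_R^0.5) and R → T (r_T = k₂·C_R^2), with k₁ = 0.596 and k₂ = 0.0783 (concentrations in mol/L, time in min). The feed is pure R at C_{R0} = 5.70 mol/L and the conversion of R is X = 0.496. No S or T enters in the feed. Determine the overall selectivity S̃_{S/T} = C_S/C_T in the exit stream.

Exit C_R = C_{R0}(1−X) = 5.70×0.504 = 2.873 mol/L.
In a CSTR the entire volume is at exit conditions, so r_S = 0.596×2.873^0.5 = 1.010 and r_T = 0.0783×2.873^2 = 0.6462.
Overall selectivity = C_S/C_T = r_Sτ/(r_Tτ) = r_S/r_T = 1.56.

1.56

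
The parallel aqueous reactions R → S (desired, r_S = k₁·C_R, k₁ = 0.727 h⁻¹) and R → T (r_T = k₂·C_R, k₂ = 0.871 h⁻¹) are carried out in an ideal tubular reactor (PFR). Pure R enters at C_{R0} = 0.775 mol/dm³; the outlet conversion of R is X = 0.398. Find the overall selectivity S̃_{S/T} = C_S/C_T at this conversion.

0.835

C_R = C_{R0}(1−X) = 0.4666 mol/dm³.
Both paths are first order in R, so the instantaneous fraction to S is constant: dC_S/d(−C_R) = k₁/(k₁+k₂) = 0.4549.
C_S = 0.4549·(C_{R0}−C_R) = 0.4549×0.3085 = 0.140 mol/dm³.
C_T = (C_{R0}−C_R)−C_S = 0.1681 mol/dm³; S̃_{S/T} = 0.1403/0.1681 = 0.835.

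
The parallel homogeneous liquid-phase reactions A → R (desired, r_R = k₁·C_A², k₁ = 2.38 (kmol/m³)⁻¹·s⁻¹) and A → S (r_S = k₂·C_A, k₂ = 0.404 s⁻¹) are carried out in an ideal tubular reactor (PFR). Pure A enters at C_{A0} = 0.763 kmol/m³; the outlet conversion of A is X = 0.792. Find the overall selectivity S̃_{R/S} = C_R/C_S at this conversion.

2.41

C_A = C_{A0}(1−X) = 0.1587 kmol/m³.
Along a PFR/batch, dC_S/dC_A = −r_S/(r_R+r_S) = −k₂/(k₂+k₁·C_A).
Integrating from C_{A0} to C_A: C_S = (0.404/2.38)·ln[(0.404+2.38·0.763)/(0.404+2.38·0.159)] = 0.1697·ln(2.220/0.7817) = 0.1772 kmol/m³.
Then C_R = (C_{A0}−C_A) − C_S = 0.6043 − 0.1772 = 0.4271 kmol/m³.
S̃_{R/S} = C_R/C_S = 0.4271/0.1772 = 2.41.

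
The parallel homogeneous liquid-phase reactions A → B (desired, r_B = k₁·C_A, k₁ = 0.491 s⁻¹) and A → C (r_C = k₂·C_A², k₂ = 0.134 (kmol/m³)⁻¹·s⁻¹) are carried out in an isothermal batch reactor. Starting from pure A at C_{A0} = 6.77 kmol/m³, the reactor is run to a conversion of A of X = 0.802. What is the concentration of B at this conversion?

2.69 kmol/m³

C_A = C_{A0}(1−X) = 1.340 kmol/m³.
Along a PFR/batch, dC_B/dC_A = −r_B/(r_B+r_C) = −k₁/(k₁+k₂·C_A).
Integrating from C_{A0} to C_A: C_B = (0.491/0.134)·ln[(0.491+0.134·6.77)/(0.491+0.134·1.34)] = 3.664·ln(1.398/0.6706) = 2.692 kmol/m³.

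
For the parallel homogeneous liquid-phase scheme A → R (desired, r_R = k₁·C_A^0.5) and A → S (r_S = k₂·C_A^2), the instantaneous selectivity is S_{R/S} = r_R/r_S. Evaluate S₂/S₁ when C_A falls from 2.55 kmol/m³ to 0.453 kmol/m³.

13.4

S_{R/S} = (k₁/k₂)·C_A^-1.5, so S₂/S₁ = (C_{A,2}/C_{A,1})^-1.5.
= (0.453/2.55)^(-1.5) = (0.1776)^(-1.5) = 13.4.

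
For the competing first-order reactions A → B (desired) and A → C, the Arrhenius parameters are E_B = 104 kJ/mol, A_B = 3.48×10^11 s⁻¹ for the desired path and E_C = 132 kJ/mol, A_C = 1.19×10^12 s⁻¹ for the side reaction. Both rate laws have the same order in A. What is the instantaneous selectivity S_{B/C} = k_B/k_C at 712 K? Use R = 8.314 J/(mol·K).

33.1

Since both paths have the same order in A, the concentration cancels and S_{B/C} = k_B/k_C = (A_B/A_C)·exp[(E_C−E_B)/(RT)].
(E_C−E_B)/(RT) = (132−104)×10³/(8.314×712) = 28000/5920 = 4.730.
k_B/k_C = (3.48×10^11/1.19×10^12)·exp(4.730) = 0.2924 × 113.3 = 33.1.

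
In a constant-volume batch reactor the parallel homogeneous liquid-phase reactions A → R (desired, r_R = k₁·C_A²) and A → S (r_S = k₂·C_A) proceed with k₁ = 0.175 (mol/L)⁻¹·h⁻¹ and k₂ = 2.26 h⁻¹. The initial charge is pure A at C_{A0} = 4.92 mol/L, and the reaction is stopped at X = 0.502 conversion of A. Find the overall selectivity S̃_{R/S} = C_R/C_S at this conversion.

C_A = C_{A0}(1−X) = 2.450 mol/L.
Along a PFR/batch, dC_S/dC_A = −r_S/(r_R+r_S) = −k₂/(k₂+k₁·C_A).
Integrating from C_{A0} to C_A: C_S = (2.26/0.175)·ln[(2.26+0.175·4.92)/(2.26+0.175·2.45)] = 12.91·ln(3.121/2.689) = 1.925 mol/L.
Then C_R = (C_{A0}−C_A) − C_S = 2.470 − 1.925 = 0.5448 mol/L.
S̃_{R/S} = C_R/C_S = 0.5448/1.925 = 0.283.

0.283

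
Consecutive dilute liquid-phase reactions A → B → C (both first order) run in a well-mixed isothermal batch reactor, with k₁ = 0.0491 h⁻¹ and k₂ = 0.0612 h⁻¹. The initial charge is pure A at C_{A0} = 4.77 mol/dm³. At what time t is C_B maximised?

Setting dC_B/dt = 0 gives t_opt = ln(k₂/k₁)/(k₂−k₁).
= ln(0.0612/0.0491)/(0.0612−0.0491) = ln(1.246)/0.01210 = 0.2203/0.01210 = 18.2 h.

18.2 h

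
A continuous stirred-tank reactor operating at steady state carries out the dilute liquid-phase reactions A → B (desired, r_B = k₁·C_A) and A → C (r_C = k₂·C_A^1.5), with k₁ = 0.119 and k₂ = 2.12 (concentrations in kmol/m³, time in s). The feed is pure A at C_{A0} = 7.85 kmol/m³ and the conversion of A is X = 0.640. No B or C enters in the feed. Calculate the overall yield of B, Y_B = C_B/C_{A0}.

Exit C_A = C_{A0}(1−X) = 7.85×0.360 = 2.826 kmol/m³.
Rates in a CSTR are evaluated at the outlet concentration: r_B = 0.119×2.826 = 0.3363, r_C = 2.12×2.826^1.5 = 10.07.
Fraction of consumed A going to B: r_B/(r_B+r_C) = 0.03231.
C_B = 0.03231·C_{A0}·X = 0.03231×7.85×0.640 = 0.162 kmol/m³; Y_B = C_B/C_{A0} = 0.0207.

0.0207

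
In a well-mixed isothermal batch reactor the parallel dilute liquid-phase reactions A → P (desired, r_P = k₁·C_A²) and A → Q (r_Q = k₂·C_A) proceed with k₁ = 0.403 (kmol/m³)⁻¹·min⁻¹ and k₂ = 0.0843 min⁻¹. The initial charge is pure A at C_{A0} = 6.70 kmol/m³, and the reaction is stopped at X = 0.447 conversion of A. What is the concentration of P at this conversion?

2.88 kmol/m³

C_A = C_{A0}(1−X) = 3.705 kmol/m³.
Along a PFR/batch, dC_Q/dC_A = −r_Q/(r_P+r_Q) = −k₂/(k₂+k₁·C_A).
Integrating from C_{A0} to C_A: C_Q = (0.0843/0.403)·ln[(0.0843+0.403·6.70)/(0.0843+0.403·3.71)] = 0.2092·ln(2.784/1.577) = 0.1189 kmol/m³.
Then C_P = (C_{A0}−C_A) − C_Q = 2.995 − 0.1189 = 2.876 kmol/m³.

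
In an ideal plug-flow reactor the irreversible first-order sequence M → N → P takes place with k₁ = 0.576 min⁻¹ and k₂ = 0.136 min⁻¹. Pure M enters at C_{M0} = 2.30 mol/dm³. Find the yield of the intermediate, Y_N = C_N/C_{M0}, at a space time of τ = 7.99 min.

0.428

For first-order series with pure M initially, C_N(τ) = k₁C_{M0}/(k₂−k₁)·(e^(−k₁τ) − e^(−k₂τ)).
e^(−k₁τ) = e^(−0.576×7.99) = e^(−4.602) = 0.01003; e^(−k₂τ) = e^(−1.087) = 0.3373.
C_N = 0.576×2.30/(0.136−0.576) × (0.01003−0.3373) = (-3.011)×(-0.3273) = 0.9855 mol/dm³.
Y_N = C_N/C_{M0} = 0.9855/2.30 = 0.428.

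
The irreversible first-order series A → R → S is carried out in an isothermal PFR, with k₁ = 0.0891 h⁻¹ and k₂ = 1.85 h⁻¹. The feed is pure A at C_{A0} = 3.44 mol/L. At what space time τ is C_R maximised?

1.72 h

For first-order series the maximum of C_R occurs at τ_opt = ln(k₂/k₁)/(k₂−k₁).
= ln(1.85/0.0891)/(1.85−0.0891) = ln(20.76)/1.761 = 3.033/1.761 = 1.72 h.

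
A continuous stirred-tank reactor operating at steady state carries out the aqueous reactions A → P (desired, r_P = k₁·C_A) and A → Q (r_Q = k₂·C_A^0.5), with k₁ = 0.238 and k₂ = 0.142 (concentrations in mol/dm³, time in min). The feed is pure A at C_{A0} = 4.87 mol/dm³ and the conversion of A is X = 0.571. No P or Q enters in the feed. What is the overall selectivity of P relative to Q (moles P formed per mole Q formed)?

Exit C_A = C_{A0}(1−X) = 4.87×0.429 = 2.089 mol/dm³.
A CSTR operates uniformly at the exit composition, giving r_P = 0.4972 and r_Q = 0.2052 (each k·C_A^n at C_A = 2.089).
Overall selectivity = C_P/C_Q = r_Pτ/(r_Qτ) = r_P/r_Q = 2.42.

2.42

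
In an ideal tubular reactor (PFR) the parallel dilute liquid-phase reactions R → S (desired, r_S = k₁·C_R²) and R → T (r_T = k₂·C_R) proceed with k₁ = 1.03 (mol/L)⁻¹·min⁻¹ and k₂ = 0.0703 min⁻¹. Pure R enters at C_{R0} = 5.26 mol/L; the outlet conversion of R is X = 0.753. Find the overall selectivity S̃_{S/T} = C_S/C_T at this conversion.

41.7

C_R = C_{R0}(1−X) = 1.299 mol/L.
Along a PFR/batch, dC_T/dC_R = −r_T/(r_S+r_T) = −k₂/(k₂+k₁·C_R).
Integrating from C_{R0} to C_R: C_T = (0.0703/1.03)·ln[(0.0703+1.03·5.26)/(0.0703+1.03·1.30)] = 0.06825·ln(5.488/1.408) = 0.09283 mol/L.
Then C_S = (C_{R0}−C_R) − C_T = 3.961 − 0.09283 = 3.868 mol/L.
S̃_{S/T} = C_S/C_T = 3.868/0.09283 = 41.7.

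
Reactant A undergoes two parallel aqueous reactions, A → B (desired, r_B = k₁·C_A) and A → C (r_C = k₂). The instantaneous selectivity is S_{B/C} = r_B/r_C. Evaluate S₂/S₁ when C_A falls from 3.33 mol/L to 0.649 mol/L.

0.195

S_{B/C} = (k₁/k₂)·C_A, so S₂/S₁ = (C_{A,2}/C_{A,1}).
= 0.649/3.33 = 0.195.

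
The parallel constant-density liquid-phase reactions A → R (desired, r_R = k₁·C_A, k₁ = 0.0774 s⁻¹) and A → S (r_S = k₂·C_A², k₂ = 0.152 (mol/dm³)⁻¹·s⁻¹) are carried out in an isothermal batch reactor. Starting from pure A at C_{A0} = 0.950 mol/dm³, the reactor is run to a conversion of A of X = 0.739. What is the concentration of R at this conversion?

C_A = C_{A0}(1−X) = 0.2480 mol/dm³.
Along a PFR/batch, dC_R/dC_A = −r_R/(r_R+r_S) = −k₁/(k₁+k₂·C_A).
Integrating from C_{A0} to C_A: C_R = (0.0774/0.152)·ln[(0.0774+0.152·0.950)/(0.0774+0.152·0.248)] = 0.5092·ln(0.2218/0.1151) = 0.3341 mol/dm³.

0.334 mol/dm³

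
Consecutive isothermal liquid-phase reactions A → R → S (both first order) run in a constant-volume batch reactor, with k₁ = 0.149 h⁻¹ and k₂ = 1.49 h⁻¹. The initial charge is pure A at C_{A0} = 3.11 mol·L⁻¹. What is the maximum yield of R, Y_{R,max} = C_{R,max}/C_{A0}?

For a first-order series the maximum intermediate yield is C_{R,max}/C_{A0} = (k₁/k₂)^[k₂/(k₂−k₁)].
= (0.149/1.49)^(1.49/(1.49−0.149)) = (0.1000)^(1.111) = 0.07743.

0.0774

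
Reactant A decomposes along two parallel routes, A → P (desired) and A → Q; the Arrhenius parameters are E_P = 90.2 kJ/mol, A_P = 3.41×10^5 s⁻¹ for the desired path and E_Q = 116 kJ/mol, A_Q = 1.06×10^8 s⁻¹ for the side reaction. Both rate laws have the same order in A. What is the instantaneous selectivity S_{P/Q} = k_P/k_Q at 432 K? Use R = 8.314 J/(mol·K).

4.24

k_P/k_Q = (A_P/A_Q)·exp[−(E_P−E_Q)/(RT)] = (A_P/A_Q)·exp[(E_Q−E_P)/(RT)].
(E_Q−E_P)/(RT) = (116−90.2)×10³/(8.314×432) = 25800/3592 = 7.183.
k_P/k_Q = (3.41×10^5/1.06×10^8)·exp(7.183) = 0.003217 × 1317 = 4.24.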